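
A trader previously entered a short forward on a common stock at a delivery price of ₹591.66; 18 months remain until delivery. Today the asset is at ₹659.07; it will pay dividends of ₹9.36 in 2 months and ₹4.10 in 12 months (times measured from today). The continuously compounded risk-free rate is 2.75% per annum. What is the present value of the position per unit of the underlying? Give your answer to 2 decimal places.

-₹78.01

PV(remaining dividends) I = 9.36·e^(−0.0275·2/12) + 4.10·e^(−0.0275·12/12) = 13.3060
Current forward F = (S − I)·e^(rT) = (659.07 − 13.3060)·e^(0.0275·18/12) = 645.7640 × 1.042113 = 672.9591
Value (long) = (F − K)·e^(−rT) = (672.9591 − 591.66) × 0.959589 = 78.0137
Short position value = −(long value) = -₹78.01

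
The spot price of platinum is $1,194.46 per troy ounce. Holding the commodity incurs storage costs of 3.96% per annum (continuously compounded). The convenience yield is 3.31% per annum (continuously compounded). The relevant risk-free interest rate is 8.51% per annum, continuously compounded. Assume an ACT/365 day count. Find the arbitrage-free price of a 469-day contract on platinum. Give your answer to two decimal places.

$1,343.66 per troy ounce

Net carry = r + u − y = 0.0851 + 0.0396 − 0.0331 = 0.0916
F = S·e^((r+u−y)T) = 1194.46 · e^(0.0916 × 469/365) = 1194.46 · e^0.11769973
= 1194.46 × 1.12490629 = $1,343.66 per troy ounce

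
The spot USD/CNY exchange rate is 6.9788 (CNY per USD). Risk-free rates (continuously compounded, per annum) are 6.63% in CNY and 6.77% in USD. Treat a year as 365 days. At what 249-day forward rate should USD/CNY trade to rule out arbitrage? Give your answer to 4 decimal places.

6.9721

F = S·e^((r_CNY − r_USD)T) = 6.9788 · e^((0.0663 − 0.0677) × 249/365)
= 6.9788 · e^-0.000955 = 6.9788 × 0.999045
F = 6.9721 CNY per USD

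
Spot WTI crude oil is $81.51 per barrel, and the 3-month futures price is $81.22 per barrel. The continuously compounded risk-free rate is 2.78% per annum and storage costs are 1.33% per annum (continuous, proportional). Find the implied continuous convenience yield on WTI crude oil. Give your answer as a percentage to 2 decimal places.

5.54%

F = S·e^((r+u−y)T) ⇒ (r+u−y) = ln(F/S)/T
ln(81.22/81.51) = -0.003564; /T ⇒ -0.014256
y = r + u − ln(F/S)/T = 0.0278 + 0.0133 + 0.014256 = 0.055356
y = 5.54%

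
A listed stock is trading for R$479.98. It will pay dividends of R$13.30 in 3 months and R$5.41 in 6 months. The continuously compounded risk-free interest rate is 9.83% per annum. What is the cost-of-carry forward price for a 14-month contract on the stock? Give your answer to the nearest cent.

PV(dividends) I = 13.30·e^(−0.0983·3/12) + 5.41·e^(−0.0983·6/12)
I = 12.9771 + 5.1505 = 18.1276
F = (S − I)·e^(rT) = (479.98 − 18.1276) · e^(0.0983·14/12)
= 461.8524 · e^0.114683 = 461.8524 × 1.121518 = R$517.98

R$517.98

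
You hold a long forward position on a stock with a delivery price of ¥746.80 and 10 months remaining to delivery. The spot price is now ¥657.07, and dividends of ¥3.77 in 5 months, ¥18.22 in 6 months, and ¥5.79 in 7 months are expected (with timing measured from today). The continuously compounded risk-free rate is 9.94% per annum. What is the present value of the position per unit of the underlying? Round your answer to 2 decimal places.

PV(remaining dividends) I = 3.77·e^(−0.0994·5/12) + 18.22·e^(−0.0994·6/12) + 5.79·e^(−0.0994·7/12) = 26.4175
Current forward F = (S − I)·e^(rT) = (657.07 − 26.4175)·e^(0.0994·10/12) = 630.6525 × 1.086361 = 685.1163
Value (long) = (F − K)·e^(−rT) = (685.1163 − 746.80) × 0.920505 = -56.7802
Value = -¥56.78

-¥56.78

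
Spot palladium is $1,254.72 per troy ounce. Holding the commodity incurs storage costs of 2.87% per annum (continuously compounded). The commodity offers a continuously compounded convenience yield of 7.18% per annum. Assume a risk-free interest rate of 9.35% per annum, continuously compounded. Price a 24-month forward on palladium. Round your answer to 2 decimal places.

Net carry = r + u − y = 0.0935 + 0.0287 − 0.0718 = 0.0504
F = S·e^((r+u−y)T) = 1254.72 · e^(0.0504 × 24/12) = 1254.72 · e^0.10080000
= 1254.72 × 1.10605541 = $1,387.79 per troy ounce

$1,387.79 per troy ounce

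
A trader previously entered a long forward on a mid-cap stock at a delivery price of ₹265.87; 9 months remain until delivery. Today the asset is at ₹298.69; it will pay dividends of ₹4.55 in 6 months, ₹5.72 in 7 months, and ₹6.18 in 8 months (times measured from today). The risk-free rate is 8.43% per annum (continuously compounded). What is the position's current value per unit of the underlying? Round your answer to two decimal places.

PV(remaining dividends) I = 4.55·e^(−0.0843·6/12) + 5.72·e^(−0.0843·7/12) + 6.18·e^(−0.0843·8/12) = 15.6500
Current forward F = (S − I)·e^(rT) = (298.69 − 15.6500)·e^(0.0843·9/12) = 283.0400 × 1.065266 = 301.5129
Value (long) = (F − K)·e^(−rT) = (301.5129 − 265.87) × 0.938732 = 33.4591
Value = ₹33.46

₹33.46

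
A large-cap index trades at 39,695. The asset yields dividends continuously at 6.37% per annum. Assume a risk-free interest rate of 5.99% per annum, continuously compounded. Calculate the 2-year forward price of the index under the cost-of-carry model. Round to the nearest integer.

F = S·e^((r − q)T) = 39695 · e^((0.0599 − 0.0637) × 2)
= 39695 · e^-0.007600 = 39695 × 0.992429
F = 39,394

39,394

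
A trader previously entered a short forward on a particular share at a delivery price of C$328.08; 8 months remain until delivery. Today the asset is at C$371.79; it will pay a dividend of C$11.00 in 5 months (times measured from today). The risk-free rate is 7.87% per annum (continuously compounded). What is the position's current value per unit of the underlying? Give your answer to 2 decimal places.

-C$49.83

PV(remaining dividends) I = 11.00·e^(−0.0787·5/12) = 10.6451
Current forward F = (S − I)·e^(rT) = (371.79 − 10.6451)·e^(0.0787·8/12) = 361.1449 × 1.053867 = 380.5987
Value (long) = (F − K)·e^(−rT) = (380.5987 − 328.08) × 0.948886 = 49.8343
Short position value = −(long value) = -C$49.83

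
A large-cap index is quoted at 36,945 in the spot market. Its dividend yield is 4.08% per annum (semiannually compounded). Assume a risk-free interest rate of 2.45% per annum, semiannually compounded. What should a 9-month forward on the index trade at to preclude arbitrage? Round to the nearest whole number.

36,503

F = S · (1+r/2)^(2T) / (1+q/2)^(2T)
= 36945 × 1.018431 / 1.030756 = 36945 × 0.988043
F = 36,503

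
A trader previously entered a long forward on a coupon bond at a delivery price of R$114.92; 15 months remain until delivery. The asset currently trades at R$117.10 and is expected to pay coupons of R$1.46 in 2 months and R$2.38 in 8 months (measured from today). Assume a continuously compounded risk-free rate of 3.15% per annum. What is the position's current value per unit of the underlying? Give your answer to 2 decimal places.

PV(remaining coupons) I = 1.46·e^(−0.0315·2/12) + 2.38·e^(−0.0315·8/12) = 3.7829
Current forward F = (S − I)·e^(rT) = (117.10 − 3.7829)·e^(0.0315·15/12) = 113.3171 × 1.040160 = 117.8679
Value (long) = (F − K)·e^(−rT) = (117.8679 − 114.92) × 0.961390 = 2.8341
Value = R$2.83

R$2.83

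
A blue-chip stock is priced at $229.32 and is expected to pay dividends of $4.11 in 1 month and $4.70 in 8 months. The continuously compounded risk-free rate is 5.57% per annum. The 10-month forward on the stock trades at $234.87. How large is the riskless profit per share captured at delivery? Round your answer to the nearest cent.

$3.68 per share

PV(dividends) I = 4.11·e^(−0.0557·1/12) + 4.70·e^(−0.0557·8/12) = 8.6196
Fair forward F* = (S − I)·e^(rT) = (229.32 − 8.6196)·e^0.046417 = 220.7004 × 1.047511 = 231.1861
Market $234.87 > fair 231.1861: forward overpriced → cash-and-carry (borrow at r, buy the stock and collect the dividends, short the forward).
Profit at T = |F_mkt − F*| = |234.87 − 231.1861| = $3.68 per share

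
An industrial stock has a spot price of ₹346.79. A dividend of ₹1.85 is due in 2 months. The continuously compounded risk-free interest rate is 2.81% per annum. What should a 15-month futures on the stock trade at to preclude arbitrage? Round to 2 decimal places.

PV(dividends) I = 1.85·e^(−0.0281·2/12)
I = 1.8414
F = (S − I)·e^(rT) = (346.79 − 1.8414) · e^(0.0281·15/12)
= 344.9486 · e^0.035125 = 344.9486 × 1.035749 = ₹357.28

₹357.28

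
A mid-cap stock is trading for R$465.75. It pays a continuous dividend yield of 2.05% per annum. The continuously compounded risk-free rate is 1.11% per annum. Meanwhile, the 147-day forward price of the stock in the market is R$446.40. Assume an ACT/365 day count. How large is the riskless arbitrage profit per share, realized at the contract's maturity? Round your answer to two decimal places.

Fair forward: F* = S·e^(carry·T), with carry = (r − q) = 0.0111 − 0.0205 = -0.0094
F* = 465.75 · e^(-0.0094 × 147/365) = 465.75 · e^-0.003786 = 465.75 × 0.996221 = R$463.9899
Market R$446.40 < fair R$463.9899: forward underpriced → reverse cash-and-carry (short spot, go long the forward).
At maturity, profit = |F_mkt − F*| = |446.40 − 463.9899| = R$17.59 per share

R$17.59 per share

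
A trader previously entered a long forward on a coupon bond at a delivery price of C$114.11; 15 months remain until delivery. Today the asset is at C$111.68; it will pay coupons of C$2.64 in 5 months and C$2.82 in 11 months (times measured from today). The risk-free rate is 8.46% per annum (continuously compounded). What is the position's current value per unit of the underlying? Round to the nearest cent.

PV(remaining coupons) I = 2.64·e^(−0.0846·5/12) + 2.82·e^(−0.0846·11/12) = 5.1581
Current forward F = (S − I)·e^(rT) = (111.68 − 5.1581)·e^(0.0846·15/12) = 106.5219 × 1.111544 = 118.4038
Value (long) = (F − K)·e^(−rT) = (118.4038 − 114.11) × 0.899650 = 3.8629
Value = C$3.86

C$3.86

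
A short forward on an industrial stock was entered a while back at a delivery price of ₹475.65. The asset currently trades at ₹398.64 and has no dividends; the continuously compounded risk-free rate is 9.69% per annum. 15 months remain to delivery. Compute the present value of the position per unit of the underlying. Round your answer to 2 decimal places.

Current fair forward for the remaining 15 months: F = S·e^(r·T), r = 0.0969
F = 398.64 · e^(0.0969 × 15/12) = 398.64 × 1.128766 = 449.9713
Value of long forward = (F − K)·e^(−rT) = (449.9713 − 475.65) · e^(−0.0969·15/12)
= -25.6787 × 0.885923 = -22.75
Short position value = −(long value) = ₹22.75

₹22.75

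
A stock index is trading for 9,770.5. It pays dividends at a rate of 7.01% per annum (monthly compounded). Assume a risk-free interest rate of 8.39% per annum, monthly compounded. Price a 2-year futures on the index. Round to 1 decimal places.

F = S · (1+r/12)^(12T) / (1+q/12)^(12T)
= 9770.5 × 1.182010 / 1.150035 = 9770.5 × 1.027804
F = 10,042.2

10,042.2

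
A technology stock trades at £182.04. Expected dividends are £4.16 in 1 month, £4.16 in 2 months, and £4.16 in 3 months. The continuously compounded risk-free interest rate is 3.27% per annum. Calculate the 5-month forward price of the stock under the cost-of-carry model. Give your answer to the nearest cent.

£171.95

PV(dividends) I = 4.16·e^(−0.0327·1/12) + 4.16·e^(−0.0327·2/12) + 4.16·e^(−0.0327·3/12)
I = 4.1487 + 4.1374 + 4.1261 = 12.4122
F = (S − I)·e^(rT) = (182.04 − 12.4122) · e^(0.0327·5/12)
= 169.6278 · e^0.013625 = 169.6278 × 1.013718 = £171.95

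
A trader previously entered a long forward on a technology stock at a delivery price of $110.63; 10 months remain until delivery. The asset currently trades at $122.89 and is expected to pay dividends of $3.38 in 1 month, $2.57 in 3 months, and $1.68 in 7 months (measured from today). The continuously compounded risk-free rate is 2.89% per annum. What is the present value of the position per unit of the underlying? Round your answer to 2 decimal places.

PV(remaining dividends) I = 3.38·e^(−0.0289·1/12) + 2.57·e^(−0.0289·3/12) + 1.68·e^(−0.0289·7/12) = 7.5753
Current forward F = (S − I)·e^(rT) = (122.89 − 7.5753)·e^(0.0289·10/12) = 115.3147 × 1.024376 = 118.1256
Value (long) = (F − K)·e^(−rT) = (118.1256 − 110.63) × 0.976204 = 7.3172
Value = $7.32

$7.32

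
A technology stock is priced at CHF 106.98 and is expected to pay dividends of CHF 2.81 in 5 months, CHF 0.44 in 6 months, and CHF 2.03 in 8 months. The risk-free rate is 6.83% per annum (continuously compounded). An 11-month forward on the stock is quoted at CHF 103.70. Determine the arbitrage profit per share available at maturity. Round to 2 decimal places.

CHF 4.77 per share

PV(dividends) I = 2.81·e^(−0.0683·5/12) + 0.44·e^(−0.0683·6/12) + 2.03·e^(−0.0683·8/12) = 5.0960
Fair forward F* = (S − I)·e^(rT) = (106.98 − 5.0960)·e^0.062608 = 101.8840 × 1.064609 = 108.4666
Market CHF 103.70 < fair 108.4666: forward underpriced → reverse cash-and-carry (short the stock, invest proceeds at r, pay the dividends, go long the forward).
Profit at T = |F_mkt − F*| = |103.70 − 108.4666| = CHF 4.77 per share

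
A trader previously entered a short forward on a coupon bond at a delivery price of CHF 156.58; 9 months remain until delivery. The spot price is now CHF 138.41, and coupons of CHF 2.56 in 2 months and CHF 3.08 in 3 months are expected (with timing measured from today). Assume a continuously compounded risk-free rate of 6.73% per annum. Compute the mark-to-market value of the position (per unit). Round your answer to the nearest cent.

CHF 16.02

PV(remaining coupons) I = 2.56·e^(−0.0673·2/12) + 3.08·e^(−0.0673·3/12) = 5.5601
Current forward F = (S − I)·e^(rT) = (138.41 − 5.5601)·e^(0.0673·9/12) = 132.8499 × 1.051771 = 139.7277
Value (long) = (F − K)·e^(−rT) = (139.7277 − 156.58) × 0.950778 = -16.0228
Short position value = −(long value) = CHF 16.02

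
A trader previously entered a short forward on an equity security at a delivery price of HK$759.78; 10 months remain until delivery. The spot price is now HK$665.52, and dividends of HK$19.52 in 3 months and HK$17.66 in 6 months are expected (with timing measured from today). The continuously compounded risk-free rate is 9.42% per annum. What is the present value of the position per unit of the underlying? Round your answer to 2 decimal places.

PV(remaining dividends) I = 19.52·e^(−0.0942·3/12) + 17.66·e^(−0.0942·6/12) = 35.9132
Current forward F = (S − I)·e^(rT) = (665.52 − 35.9132)·e^(0.0942·10/12) = 629.6068 × 1.081663 = 681.0224
Value (long) = (F − K)·e^(−rT) = (681.0224 − 759.78) × 0.924502 = -72.8116
Short position value = −(long value) = HK$72.81

HK$72.81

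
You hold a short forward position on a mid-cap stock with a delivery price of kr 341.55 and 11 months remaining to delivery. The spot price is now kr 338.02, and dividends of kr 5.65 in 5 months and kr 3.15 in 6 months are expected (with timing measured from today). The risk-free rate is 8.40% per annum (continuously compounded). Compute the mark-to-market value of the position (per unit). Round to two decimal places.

-kr 13.31

PV(remaining dividends) I = 5.65·e^(−0.0840·5/12) + 3.15·e^(−0.0840·6/12) = 8.4761
Current forward F = (S − I)·e^(rT) = (338.02 − 8.4761)·e^(0.0840·11/12) = 329.5439 × 1.080042 = 355.9213
Value (long) = (F − K)·e^(−rT) = (355.9213 − 341.55) × 0.925890 = 13.3062
Short position value = −(long value) = -kr 13.31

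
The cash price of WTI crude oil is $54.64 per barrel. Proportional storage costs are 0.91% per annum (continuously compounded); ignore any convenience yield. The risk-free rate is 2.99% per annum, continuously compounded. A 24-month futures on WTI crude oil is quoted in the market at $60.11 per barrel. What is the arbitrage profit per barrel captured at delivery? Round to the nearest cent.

$1.04 per barrel

Fair futures: F* = S·e^(carry·T), with carry = (r + u) = 0.0299 + 0.0091 = 0.0390
F* = 54.64 · e^(0.0390 × 24/12) = 54.64 · e^0.078000 = 54.64 × 1.081123 = $59.0726
Market $60.11 > fair $59.0726: forward overpriced → cash-and-carry (buy spot, short the forward).
At maturity, profit = |F_mkt − F*| = |60.11 − 59.0726| = $1.04 per barrel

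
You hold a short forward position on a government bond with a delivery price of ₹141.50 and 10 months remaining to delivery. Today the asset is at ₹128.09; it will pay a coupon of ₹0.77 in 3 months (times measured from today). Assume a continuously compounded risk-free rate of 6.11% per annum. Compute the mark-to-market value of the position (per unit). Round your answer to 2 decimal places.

PV(remaining coupons) I = 0.77·e^(−0.0611·3/12) = 0.7583
Current forward F = (S − I)·e^(rT) = (128.09 − 0.7583)·e^(0.0611·10/12) = 127.3317 × 1.052235 = 133.9829
Value (long) = (F − K)·e^(−rT) = (133.9829 − 141.50) × 0.950358 = -7.1439
Short position value = −(long value) = ₹7.14

₹7.14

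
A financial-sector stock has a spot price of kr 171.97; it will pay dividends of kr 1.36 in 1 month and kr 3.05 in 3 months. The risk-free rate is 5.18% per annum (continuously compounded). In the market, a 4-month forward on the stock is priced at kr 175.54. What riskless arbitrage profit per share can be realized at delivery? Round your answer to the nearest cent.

PV(dividends) I = 1.36·e^(−0.0518·1/12) + 3.05·e^(−0.0518·3/12) = 4.3649
Fair forward F* = (S − I)·e^(rT) = (171.97 − 4.3649)·e^0.017267 = 167.6051 × 1.017417 = 170.5243
Market kr 175.54 > fair 170.5243: forward overpriced → cash-and-carry (borrow at r, buy the stock and collect the dividends, short the forward).
Profit at T = |F_mkt − F*| = |175.54 − 170.5243| = kr 5.02 per share

kr 5.02 per share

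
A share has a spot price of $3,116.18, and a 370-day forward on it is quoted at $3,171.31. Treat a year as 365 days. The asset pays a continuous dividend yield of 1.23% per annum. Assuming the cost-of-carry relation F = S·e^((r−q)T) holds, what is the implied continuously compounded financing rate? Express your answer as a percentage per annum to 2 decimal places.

2.96%

From F = S·e^((r−q)T): (r − q) = ln(F/S)/T
ln(3171.31/3116.18) = ln(1.017692) = 0.017537
(r − q) = 0.017537 / (370/365) = 0.017300
r = ln(F/S)/T + q = 0.017300 + 0.0123 = 0.029600
r = 2.96%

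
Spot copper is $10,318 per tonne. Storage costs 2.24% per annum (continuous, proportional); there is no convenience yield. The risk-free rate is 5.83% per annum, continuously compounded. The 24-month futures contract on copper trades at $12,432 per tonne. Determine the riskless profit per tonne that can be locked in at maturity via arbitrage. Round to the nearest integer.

Fair futures: F* = S·e^(carry·T), with carry = (r + u) = 0.0583 + 0.0224 = 0.0807
F* = 10318 · e^(0.0807 × 24/12) = 10318 · e^0.161400 = 10318 × 1.175155 = $12125.2493
Market $12432 > fair $12125.2493: forward overpriced → cash-and-carry (buy spot, short the forward).
At maturity, profit = |F_mkt − F*| = |12432 − 12125.2493| = $307 per tonne

$307 per tonne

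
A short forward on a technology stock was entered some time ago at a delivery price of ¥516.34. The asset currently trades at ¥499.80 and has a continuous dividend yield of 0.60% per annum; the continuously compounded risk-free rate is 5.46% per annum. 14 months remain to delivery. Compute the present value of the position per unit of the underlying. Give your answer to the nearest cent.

Current fair forward for the remaining 14 months: F = S·e^((r − q)·T), (r − q) = 0.0546 − 0.0060 = 0.0486
F = 499.80 · e^(0.0486 × 14/12) = 499.80 × 1.058338 = 528.9573
Value of long forward = (F − K)·e^(−rT) = (528.9573 − 516.34) · e^(−0.0546·14/12)
= 12.6173 × 0.938286 = 11.84
Short position value = −(long value) = -¥11.84

-¥11.84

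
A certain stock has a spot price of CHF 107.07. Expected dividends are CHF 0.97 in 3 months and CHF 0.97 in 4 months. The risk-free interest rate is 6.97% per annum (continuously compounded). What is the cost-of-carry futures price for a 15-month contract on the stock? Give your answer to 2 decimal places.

PV(dividends) I = 0.97·e^(−0.0697·3/12) + 0.97·e^(−0.0697·4/12)
I = 0.9532 + 0.9477 = 1.9009
F = (S − I)·e^(rT) = (107.07 − 1.9009) · e^(0.0697·15/12)
= 105.1691 · e^0.087125 = 105.1691 × 1.091033 = CHF 114.74

CHF 114.74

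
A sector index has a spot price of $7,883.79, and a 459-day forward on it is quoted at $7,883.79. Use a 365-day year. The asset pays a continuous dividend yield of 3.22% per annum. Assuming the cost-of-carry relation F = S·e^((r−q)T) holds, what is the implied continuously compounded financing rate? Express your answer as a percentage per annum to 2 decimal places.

From F = S·e^((r−q)T): (r − q) = ln(F/S)/T
ln(7883.79/7883.79) = ln(1.000000) = 0.000000
(r − q) = 0.000000 / (459/365) = 0.000000
r = ln(F/S)/T + q = 0.000000 + 0.0322 = 0.032200
r = 3.22%

3.22%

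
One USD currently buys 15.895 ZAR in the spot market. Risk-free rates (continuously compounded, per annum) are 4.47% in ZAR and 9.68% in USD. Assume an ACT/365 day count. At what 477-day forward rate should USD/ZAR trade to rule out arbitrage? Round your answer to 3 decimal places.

F = S·e^((r_ZAR − r_USD)T) = 15.895 · e^((0.0447 − 0.0968) × 477/365)
= 15.895 · e^-0.068087 = 15.895 × 0.934179
F = 14.849 ZAR per USD

14.849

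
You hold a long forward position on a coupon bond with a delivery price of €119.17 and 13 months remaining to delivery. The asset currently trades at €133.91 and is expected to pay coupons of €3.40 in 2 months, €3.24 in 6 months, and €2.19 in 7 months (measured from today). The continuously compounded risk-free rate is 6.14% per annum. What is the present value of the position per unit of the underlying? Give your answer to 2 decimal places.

PV(remaining coupons) I = 3.40·e^(−0.0614·2/12) + 3.24·e^(−0.0614·6/12) + 2.19·e^(−0.0614·7/12) = 8.6204
Current forward F = (S − I)·e^(rT) = (133.91 − 8.6204)·e^(0.0614·13/12) = 125.2896 × 1.068779 = 133.9069
Value (long) = (F − K)·e^(−rT) = (133.9069 − 119.17) × 0.935647 = 13.7885
Value = €13.79

€13.79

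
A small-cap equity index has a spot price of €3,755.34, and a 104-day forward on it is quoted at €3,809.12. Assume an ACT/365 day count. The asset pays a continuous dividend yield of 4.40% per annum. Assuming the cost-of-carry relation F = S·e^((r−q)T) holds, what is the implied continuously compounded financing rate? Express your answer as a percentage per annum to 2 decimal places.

From F = S·e^((r−q)T): (r − q) = ln(F/S)/T
ln(3809.12/3755.34) = ln(1.014321) = 0.014219
(r − q) = 0.014219 / (104/365) = 0.049903
r = ln(F/S)/T + q = 0.049903 + 0.0440 = 0.093903
r = 9.39%

9.39%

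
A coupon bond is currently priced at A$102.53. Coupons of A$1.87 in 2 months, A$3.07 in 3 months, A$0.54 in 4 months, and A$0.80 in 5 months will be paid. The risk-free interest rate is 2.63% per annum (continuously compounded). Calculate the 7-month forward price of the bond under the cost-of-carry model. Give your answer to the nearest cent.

PV(coupons) I = 1.87·e^(−0.0263·2/12) + 3.07·e^(−0.0263·3/12) + 0.54·e^(−0.0263·4/12) + 0.80·e^(−0.0263·5/12)
I = 1.8618 + 3.0499 + 0.5353 + 0.7913 = 6.2383
F = (S − I)·e^(rT) = (102.53 − 6.2383) · e^(0.0263·7/12)
= 96.2917 · e^0.015342 = 96.2917 × 1.015460 = A$97.78

A$97.78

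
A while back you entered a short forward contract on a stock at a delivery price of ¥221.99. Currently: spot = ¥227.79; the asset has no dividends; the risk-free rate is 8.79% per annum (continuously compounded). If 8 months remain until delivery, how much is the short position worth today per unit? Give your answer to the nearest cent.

Current fair forward for the remaining 8 months: F = S·e^(r·T), r = 0.0879
F = 227.79 · e^(0.0879 × 8/12) = 227.79 × 1.060351 = 241.5374
Value of long forward = (F − K)·e^(−rT) = (241.5374 − 221.99) · e^(−0.0879·8/12)
= 19.5474 × 0.943084 = 18.43
Short position value = −(long value) = -¥18.43

-¥18.43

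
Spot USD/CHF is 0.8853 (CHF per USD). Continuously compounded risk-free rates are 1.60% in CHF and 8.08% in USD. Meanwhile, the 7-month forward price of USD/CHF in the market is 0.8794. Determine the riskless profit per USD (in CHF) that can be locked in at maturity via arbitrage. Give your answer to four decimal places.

0.0269 per USD (in CHF)

Fair forward: F* = S·e^(carry·T), with carry = (r_CHF − r_USD) = 0.0160 − 0.0808 = -0.0648
F* = 0.8853 · e^(-0.0648 × 7/12) = 0.8853 · e^-0.037800 = 0.8853 × 0.962906 = 0.8525
Market 0.8794 > fair 0.8525: forward overpriced → cash-and-carry (buy spot, short the forward).
At maturity, profit = |F_mkt − F*| = |0.8794 − 0.8525| = 0.0269 per USD (in CHF)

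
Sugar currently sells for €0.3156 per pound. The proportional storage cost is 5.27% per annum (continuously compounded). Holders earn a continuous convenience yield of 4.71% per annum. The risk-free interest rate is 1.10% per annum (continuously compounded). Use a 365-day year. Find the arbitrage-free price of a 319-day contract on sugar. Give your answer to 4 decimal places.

€0.3202 per pound

Net carry = r + u − y = 0.0110 + 0.0527 − 0.0471 = 0.0166
F = S·e^((r+u−y)T) = 0.3156 · e^(0.0166 × 319/365) = 0.3156 · e^0.014508
= 0.3156 × 1.014614 = €0.3202 per pound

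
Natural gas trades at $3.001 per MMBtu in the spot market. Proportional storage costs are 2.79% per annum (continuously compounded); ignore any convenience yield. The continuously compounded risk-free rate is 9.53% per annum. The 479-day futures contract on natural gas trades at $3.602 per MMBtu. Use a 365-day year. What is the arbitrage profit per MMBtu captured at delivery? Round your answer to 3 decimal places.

Fair futures: F* = S·e^(carry·T), with carry = (r + u) = 0.0953 + 0.0279 = 0.1232
F* = 3.001 · e^(0.1232 × 479/365) = 3.001 · e^0.161679 = 3.001 × 1.175483 = $3.5276
Market $3.602 > fair $3.5276: forward overpriced → cash-and-carry (buy spot, short the forward).
At maturity, profit = |F_mkt − F*| = |3.602 − 3.5276| = $0.074 per MMBtu

$0.074 per MMBtu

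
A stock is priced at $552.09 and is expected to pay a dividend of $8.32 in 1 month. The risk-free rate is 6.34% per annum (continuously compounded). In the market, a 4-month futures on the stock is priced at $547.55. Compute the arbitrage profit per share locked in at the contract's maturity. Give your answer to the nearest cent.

$7.88 per share

PV(dividends) I = 8.32·e^(−0.0634·1/12) = 8.2762
Fair futures F* = (S − I)·e^(rT) = (552.09 − 8.2762)·e^0.021133 = 543.8138 × 1.021358 = 555.4286
Market $547.55 < fair 555.4286: forward underpriced → reverse cash-and-carry (short the stock, invest proceeds at r, pay the dividends, go long the forward).
Profit at T = |F_mkt − F*| = |547.55 − 555.4286| = $7.88 per share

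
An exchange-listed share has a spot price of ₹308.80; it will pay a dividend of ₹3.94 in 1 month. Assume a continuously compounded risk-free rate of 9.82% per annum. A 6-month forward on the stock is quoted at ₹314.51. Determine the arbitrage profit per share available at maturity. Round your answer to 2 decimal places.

₹5.73 per share

PV(dividends) I = 3.94·e^(−0.0982·1/12) = 3.9079
Fair forward F* = (S − I)·e^(rT) = (308.80 − 3.9079)·e^0.049100 = 304.8921 × 1.050325 = 320.2358
Market ₹314.51 < fair 320.2358: forward underpriced → reverse cash-and-carry (short the stock, invest proceeds at r, pay the dividends, go long the forward).
Profit at T = |F_mkt − F*| = |314.51 − 320.2358| = ₹5.73 per share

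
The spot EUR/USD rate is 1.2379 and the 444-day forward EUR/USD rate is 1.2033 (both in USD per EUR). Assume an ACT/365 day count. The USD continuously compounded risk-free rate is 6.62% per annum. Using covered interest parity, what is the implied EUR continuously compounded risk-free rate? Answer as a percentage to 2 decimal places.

8.95%

F = S·e^((r_USD − r_EUR)T) ⇒ r_EUR = r_USD − ln(F/S)/T
ln(1.2033/1.2379) = -0.028349; /(444/365) = -0.023305
r_EUR = 0.0662 + 0.023305 = 0.089505
r_EUR = 8.95%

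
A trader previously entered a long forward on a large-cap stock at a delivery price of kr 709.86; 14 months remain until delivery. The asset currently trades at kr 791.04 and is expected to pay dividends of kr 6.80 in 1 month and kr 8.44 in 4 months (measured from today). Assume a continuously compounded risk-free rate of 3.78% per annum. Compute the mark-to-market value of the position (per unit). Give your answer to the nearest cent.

kr 96.69

PV(remaining dividends) I = 6.80·e^(−0.0378·1/12) + 8.44·e^(−0.0378·4/12) = 15.1129
Current forward F = (S − I)·e^(rT) = (791.04 − 15.1129)·e^(0.0378·14/12) = 775.9271 × 1.045087 = 810.9113
Value (long) = (F − K)·e^(−rT) = (810.9113 − 709.86) × 0.956858 = 96.6917
Value = kr 96.69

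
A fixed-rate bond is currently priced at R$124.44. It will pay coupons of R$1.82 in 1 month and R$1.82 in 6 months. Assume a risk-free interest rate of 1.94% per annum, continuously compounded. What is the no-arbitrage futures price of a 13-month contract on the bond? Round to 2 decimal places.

PV(coupons) I = 1.82·e^(−0.0194·1/12) + 1.82·e^(−0.0194·6/12)
I = 1.8171 + 1.8024 = 3.6195
F = (S − I)·e^(rT) = (124.44 − 3.6195) · e^(0.0194·13/12)
= 120.8205 · e^0.021017 = 120.8205 × 1.021239 = R$123.39

R$123.39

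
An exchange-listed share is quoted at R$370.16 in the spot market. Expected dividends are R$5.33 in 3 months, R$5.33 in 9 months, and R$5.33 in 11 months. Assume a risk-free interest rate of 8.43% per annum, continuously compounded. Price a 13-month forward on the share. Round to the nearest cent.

R$388.95

PV(dividends) I = 5.33·e^(−0.0843·3/12) + 5.33·e^(−0.0843·9/12) + 5.33·e^(−0.0843·11/12)
I = 5.2188 + 5.0034 + 4.9336 = 15.1558
F = (S − I)·e^(rT) = (370.16 − 15.1558) · e^(0.0843·13/12)
= 355.0042 · e^0.091325 = 355.0042 × 1.095625 = R$388.95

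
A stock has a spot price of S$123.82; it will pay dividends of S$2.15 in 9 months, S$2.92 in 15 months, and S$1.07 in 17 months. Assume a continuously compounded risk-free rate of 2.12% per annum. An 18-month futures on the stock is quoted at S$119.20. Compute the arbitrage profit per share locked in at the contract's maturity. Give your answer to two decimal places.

PV(dividends) I = 2.15·e^(−0.0212·9/12) + 2.92·e^(−0.0212·15/12) + 1.07·e^(−0.0212·17/12) = 5.9981
Fair futures F* = (S − I)·e^(rT) = (123.82 − 5.9981)·e^0.031800 = 117.8219 × 1.032311 = 121.6288
Market S$119.20 < fair 121.6288: forward underpriced → reverse cash-and-carry (short the stock, invest proceeds at r, pay the dividends, go long the forward).
Profit at T = |F_mkt − F*| = |119.20 − 121.6288| = S$2.43 per share

S$2.43 per share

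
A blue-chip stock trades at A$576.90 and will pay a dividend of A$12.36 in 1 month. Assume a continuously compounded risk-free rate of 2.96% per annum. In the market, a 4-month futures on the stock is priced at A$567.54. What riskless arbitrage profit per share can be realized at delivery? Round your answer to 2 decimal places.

PV(dividends) I = 12.36·e^(−0.0296·1/12) = 12.3295
Fair futures F* = (S − I)·e^(rT) = (576.90 − 12.3295)·e^0.009867 = 564.5705 × 1.009916 = 570.1688
Market A$567.54 < fair 570.1688: forward underpriced → reverse cash-and-carry (short the stock, invest proceeds at r, pay the dividends, go long the forward).
Profit at T = |F_mkt − F*| = |567.54 − 570.1688| = A$2.63 per share

A$2.63 per share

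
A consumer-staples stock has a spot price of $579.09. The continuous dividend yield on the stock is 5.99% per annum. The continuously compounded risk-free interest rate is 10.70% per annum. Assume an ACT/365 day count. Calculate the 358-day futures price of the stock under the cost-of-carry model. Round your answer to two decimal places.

F = S·e^((r − q)T) = 579.09 · e^((0.1070 − 0.0599) × 358/365)
= 579.09 · e^0.046197 = 579.09 × 1.047281
F = $606.47

$606.47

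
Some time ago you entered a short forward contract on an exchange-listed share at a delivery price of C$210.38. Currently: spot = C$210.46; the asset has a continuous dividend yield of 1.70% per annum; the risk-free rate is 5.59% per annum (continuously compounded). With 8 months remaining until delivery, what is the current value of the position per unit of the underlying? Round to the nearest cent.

Current fair forward for the remaining 8 months: F = S·e^((r − q)·T), (r − q) = 0.0559 − 0.0170 = 0.0389
F = 210.46 · e^(0.0389 × 8/12) = 210.46 × 1.026273 = 215.9894
Value of long forward = (F − K)·e^(−rT) = (215.9894 − 210.38) · e^(−0.0559·8/12)
= 5.6094 × 0.963419 = 5.40
Short position value = −(long value) = -C$5.40

-C$5.40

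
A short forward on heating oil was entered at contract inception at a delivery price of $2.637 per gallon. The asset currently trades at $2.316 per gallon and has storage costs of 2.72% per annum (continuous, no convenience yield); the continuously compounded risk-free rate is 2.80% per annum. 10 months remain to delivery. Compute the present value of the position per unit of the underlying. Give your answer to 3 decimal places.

Current fair forward for the remaining 10 months: F = S·e^((r + u)·T), (r + u) = 0.0280 + 0.0272 = 0.0552
F = 2.316 · e^(0.0552 × 10/12) = 2.316 × 1.047074 = 2.4250
Value of long forward = (F − K)·e^(−rT) = (2.4250 − 2.637) · e^(−0.0280·10/12)
= -0.2120 × 0.976937 = -0.207
Short position value = −(long value) = $0.207

$0.207 per gallon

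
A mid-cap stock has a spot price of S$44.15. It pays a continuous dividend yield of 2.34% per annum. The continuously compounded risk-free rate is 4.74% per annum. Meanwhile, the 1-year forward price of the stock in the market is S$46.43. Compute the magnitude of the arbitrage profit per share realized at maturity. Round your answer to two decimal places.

S$1.21 per share

Fair forward: F* = S·e^(carry·T), with carry = (r − q) = 0.0474 − 0.0234 = 0.0240
F* = 44.15 · e^(0.0240 × 1) = 44.15 · e^0.024000 = 44.15 × 1.024290 = S$45.2224
Market S$46.43 > fair S$45.2224: forward overpriced → cash-and-carry (buy spot, short the forward).
At maturity, profit = |F_mkt − F*| = |46.43 − 45.2224| = S$1.21 per share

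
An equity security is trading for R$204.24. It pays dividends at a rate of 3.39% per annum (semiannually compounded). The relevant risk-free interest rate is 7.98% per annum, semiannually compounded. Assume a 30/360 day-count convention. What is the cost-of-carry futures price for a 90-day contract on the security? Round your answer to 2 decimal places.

R$206.53

F = S · (1+r/2)^(2T) / (1+q/2)^(2T)
= 204.24 × 1.019755 / 1.008439 = 204.24 × 1.011221
F = R$206.53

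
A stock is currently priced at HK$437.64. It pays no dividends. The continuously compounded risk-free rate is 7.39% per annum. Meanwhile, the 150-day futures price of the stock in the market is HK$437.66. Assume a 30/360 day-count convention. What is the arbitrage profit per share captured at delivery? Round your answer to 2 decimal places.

HK$13.67 per share

Fair futures: F* = S·e^(carry·T), with carry = r = 0.0739
F* = 437.64 · e^(0.0739 × 150/360) = 437.64 · e^0.030792 = 437.64 × 1.031271 = HK$451.3254
Market HK$437.66 < fair HK$451.3254: forward underpriced → reverse cash-and-carry (short spot, go long the forward).
At maturity, profit = |F_mkt − F*| = |437.66 − 451.3254| = HK$13.67 per share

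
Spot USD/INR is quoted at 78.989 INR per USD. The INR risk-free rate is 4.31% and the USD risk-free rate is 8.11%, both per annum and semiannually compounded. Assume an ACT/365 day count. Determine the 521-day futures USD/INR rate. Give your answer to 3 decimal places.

By covered interest parity, F = S · (1+r_INR/2)^(2T) / (1+r_USD/2)^(2T)
= 78.989 × 1.062758 / 1.120165 = 78.989 × 0.948751
F = 74.941 INR per USD

74.941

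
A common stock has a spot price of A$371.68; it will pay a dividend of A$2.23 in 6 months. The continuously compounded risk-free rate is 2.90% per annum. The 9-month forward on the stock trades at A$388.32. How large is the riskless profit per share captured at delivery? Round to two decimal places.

PV(dividends) I = 2.23·e^(−0.0290·6/12) = 2.1979
Fair forward F* = (S − I)·e^(rT) = (371.68 − 2.1979)·e^0.021750 = 369.4821 × 1.021988 = 377.6063
Market A$388.32 > fair 377.6063: forward overpriced → cash-and-carry (borrow at r, buy the stock and collect the dividends, short the forward).
Profit at T = |F_mkt − F*| = |388.32 − 377.6063| = A$10.71 per share

A$10.71 per share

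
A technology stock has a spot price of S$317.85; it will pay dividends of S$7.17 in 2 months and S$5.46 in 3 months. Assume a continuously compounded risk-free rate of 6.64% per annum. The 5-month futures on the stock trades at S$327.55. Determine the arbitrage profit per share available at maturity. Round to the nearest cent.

PV(dividends) I = 7.17·e^(−0.0664·2/12) + 5.46·e^(−0.0664·3/12) = 12.4612
Fair futures F* = (S − I)·e^(rT) = (317.85 − 12.4612)·e^0.027667 = 305.3888 × 1.028053 = 313.9559
Market S$327.55 > fair 313.9559: forward overpriced → cash-and-carry (borrow at r, buy the stock and collect the dividends, short the forward).
Profit at T = |F_mkt − F*| = |327.55 − 313.9559| = S$13.59 per share

S$13.59 per share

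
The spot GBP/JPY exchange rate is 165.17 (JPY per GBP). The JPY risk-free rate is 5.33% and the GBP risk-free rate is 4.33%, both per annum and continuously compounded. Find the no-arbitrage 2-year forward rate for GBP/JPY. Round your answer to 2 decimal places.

F = S·e^((r_JPY − r_GBP)T) = 165.17 · e^((0.0533 − 0.0433) × 2)
= 165.17 · e^0.020000 = 165.17 × 1.020201
F = 168.51 JPY per GBP

168.51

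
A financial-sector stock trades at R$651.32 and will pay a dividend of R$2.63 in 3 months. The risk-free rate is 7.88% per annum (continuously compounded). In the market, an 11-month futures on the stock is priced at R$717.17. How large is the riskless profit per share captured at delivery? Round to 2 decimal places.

R$19.83 per share

PV(dividends) I = 2.63·e^(−0.0788·3/12) = 2.5787
Fair futures F* = (S − I)·e^(rT) = (651.32 − 2.5787)·e^0.072233 = 648.7413 × 1.074906 = 697.3359
Market R$717.17 > fair 697.3359: forward overpriced → cash-and-carry (borrow at r, buy the stock and collect the dividends, short the forward).
Profit at T = |F_mkt − F*| = |717.17 − 697.3359| = R$19.83 per share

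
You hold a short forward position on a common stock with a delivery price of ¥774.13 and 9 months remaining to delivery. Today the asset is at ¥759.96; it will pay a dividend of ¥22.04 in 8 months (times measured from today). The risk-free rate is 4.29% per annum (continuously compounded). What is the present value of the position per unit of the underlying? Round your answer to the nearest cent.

PV(remaining dividends) I = 22.04·e^(−0.0429·8/12) = 21.4186
Current forward F = (S − I)·e^(rT) = (759.96 − 21.4186)·e^(0.0429·9/12) = 738.5414 × 1.032698 = 762.6902
Value (long) = (F − K)·e^(−rT) = (762.6902 − 774.13) × 0.968337 = -11.0776
Short position value = −(long value) = ¥11.08

¥11.08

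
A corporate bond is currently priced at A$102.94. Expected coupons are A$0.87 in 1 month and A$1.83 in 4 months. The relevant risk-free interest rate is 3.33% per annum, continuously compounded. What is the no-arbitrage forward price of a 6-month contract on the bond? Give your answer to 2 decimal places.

PV(coupons) I = 0.87·e^(−0.0333·1/12) + 1.83·e^(−0.0333·4/12)
I = 0.8676 + 1.8098 = 2.6774
F = (S − I)·e^(rT) = (102.94 − 2.6774) · e^(0.0333·6/12)
= 100.2626 · e^0.016650 = 100.2626 × 1.016789 = A$101.95

A$101.95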